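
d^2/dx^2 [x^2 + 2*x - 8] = 2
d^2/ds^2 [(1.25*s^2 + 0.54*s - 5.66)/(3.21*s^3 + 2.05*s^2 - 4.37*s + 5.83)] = (25.76025*s^6 + 33.385284*s^5 - 573.325902*s^4 - 881.345464*s^3 + 122.758878*s^2 + 901.045428*s + 31.60159)/(33.076161*s^9 + 63.370215*s^8 - 94.616676*s^7 + 16.293124*s^6 + 358.994262*s^5 - 299.741286*s^4 - 69.508676*s^3 + 543.036516*s^2 - 445.594479*s + 198.155287)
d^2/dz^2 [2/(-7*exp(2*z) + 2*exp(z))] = 4*((7*exp(z) - 2)*(14*exp(z) - 1) - 4*(7*exp(z) - 1)^2)*exp(-z)/(7*exp(z) - 2)^3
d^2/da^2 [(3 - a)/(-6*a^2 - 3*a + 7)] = 6*((5 - 6*a)*(6*a^2 + 3*a - 7) + 3*(a - 3)*(4*a + 1)^2)/(6*a^2 + 3*a - 7)^3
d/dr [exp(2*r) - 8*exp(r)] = 2*(exp(r) - 4)*exp(r)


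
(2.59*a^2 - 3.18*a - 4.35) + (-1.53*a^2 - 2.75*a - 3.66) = 1.06*a^2 - 5.93*a - 8.01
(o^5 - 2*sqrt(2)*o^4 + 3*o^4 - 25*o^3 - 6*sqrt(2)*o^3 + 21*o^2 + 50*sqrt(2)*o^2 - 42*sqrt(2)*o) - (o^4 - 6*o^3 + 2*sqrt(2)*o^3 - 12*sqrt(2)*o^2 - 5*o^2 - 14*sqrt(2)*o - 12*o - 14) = o^5 - 2*sqrt(2)*o^4 + 2*o^4 - 19*o^3 - 8*sqrt(2)*o^3 + 26*o^2 + 62*sqrt(2)*o^2 - 28*sqrt(2)*o + 12*o + 14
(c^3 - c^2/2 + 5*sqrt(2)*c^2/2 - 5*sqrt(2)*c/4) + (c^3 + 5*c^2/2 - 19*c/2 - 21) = 2*c^3 + 2*c^2 + 5*sqrt(2)*c^2/2 - 19*c/2 - 5*sqrt(2)*c/4 - 21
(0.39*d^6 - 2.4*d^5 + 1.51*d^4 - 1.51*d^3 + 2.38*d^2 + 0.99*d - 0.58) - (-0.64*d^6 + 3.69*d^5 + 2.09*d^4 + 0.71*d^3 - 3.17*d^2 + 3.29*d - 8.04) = 1.03*d^6 - 6.09*d^5 - 0.58*d^4 - 2.22*d^3 + 5.55*d^2 - 2.3*d + 7.46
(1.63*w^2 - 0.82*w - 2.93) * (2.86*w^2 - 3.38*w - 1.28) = 4.6618*w^4 - 7.8546*w^3 - 7.6946*w^2 + 10.953*w + 3.7504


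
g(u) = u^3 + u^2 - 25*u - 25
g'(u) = 3*u^2 + 2*u - 25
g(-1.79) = 17.22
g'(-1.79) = -18.97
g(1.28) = -53.26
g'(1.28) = -17.52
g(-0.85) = -3.64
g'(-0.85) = -24.53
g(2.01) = -63.09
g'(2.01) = -8.86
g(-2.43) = 27.31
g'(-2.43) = -12.15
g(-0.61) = -9.60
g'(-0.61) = -25.10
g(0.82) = -44.28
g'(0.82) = -21.34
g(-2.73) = 30.36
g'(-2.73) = -8.10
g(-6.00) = -55.00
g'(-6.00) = 71.00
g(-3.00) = 32.00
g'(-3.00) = -4.00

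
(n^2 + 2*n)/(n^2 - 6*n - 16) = n/(n - 8)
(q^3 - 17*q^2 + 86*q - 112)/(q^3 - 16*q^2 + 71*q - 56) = (q - 2)/(q - 1)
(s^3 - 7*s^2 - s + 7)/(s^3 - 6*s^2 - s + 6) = (s - 7)/(s - 6)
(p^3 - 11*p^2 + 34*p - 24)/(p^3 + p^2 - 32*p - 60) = (p^2 - 5*p + 4)/(p^2 + 7*p + 10)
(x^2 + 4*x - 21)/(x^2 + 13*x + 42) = (x - 3)/(x + 6)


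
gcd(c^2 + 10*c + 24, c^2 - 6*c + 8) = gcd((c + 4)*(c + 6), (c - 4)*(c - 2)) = 1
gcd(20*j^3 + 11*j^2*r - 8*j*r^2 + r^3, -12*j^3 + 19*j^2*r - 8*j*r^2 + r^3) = -4*j + r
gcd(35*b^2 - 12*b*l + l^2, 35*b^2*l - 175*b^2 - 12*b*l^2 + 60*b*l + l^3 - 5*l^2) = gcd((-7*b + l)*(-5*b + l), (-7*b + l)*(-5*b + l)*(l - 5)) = 35*b^2 - 12*b*l + l^2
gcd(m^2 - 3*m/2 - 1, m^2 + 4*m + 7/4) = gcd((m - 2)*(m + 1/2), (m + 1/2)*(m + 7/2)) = m + 1/2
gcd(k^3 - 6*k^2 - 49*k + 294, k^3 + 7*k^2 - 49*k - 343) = k^2 - 49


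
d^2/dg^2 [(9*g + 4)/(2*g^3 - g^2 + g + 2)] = 2*((9*g + 4)*(6*g^2 - 2*g + 1)^2 + (-54*g^2 + 18*g - (6*g - 1)*(9*g + 4) - 9)*(2*g^3 - g^2 + g + 2))/(2*g^3 - g^2 + g + 2)^3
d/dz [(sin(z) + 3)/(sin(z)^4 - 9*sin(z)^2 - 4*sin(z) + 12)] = 3*(sin(z)*cos(z)^2 + 6*sin(z) + 2*cos(z)^2 + 2)*cos(z)/((sin(z) - 3)^2*(sin(z) - 1)^2*(sin(z) + 2)^3)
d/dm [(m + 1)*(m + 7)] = 2*m + 8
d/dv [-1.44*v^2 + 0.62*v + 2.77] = 0.62 - 2.88*v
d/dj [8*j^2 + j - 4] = 16*j + 1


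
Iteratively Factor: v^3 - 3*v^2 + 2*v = (v - 1)*(v^2 - 2*v) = (v - 2)*(v - 1)*(v)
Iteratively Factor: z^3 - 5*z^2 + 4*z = (z - 4)*(z^2 - z) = z*(z - 4)*(z - 1)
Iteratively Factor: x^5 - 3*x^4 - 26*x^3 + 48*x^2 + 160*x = (x)*(x^4 - 3*x^3 - 26*x^2 + 48*x + 160) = x*(x + 4)*(x^3 - 7*x^2 + 2*x + 40) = x*(x - 4)*(x + 4)*(x^2 - 3*x - 10) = x*(x - 4)*(x + 2)*(x + 4)*(x - 5)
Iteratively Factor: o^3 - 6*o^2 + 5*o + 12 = (o - 4)*(o^2 - 2*o - 3) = (o - 4)*(o + 1)*(o - 3)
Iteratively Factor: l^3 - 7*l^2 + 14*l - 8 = (l - 2)*(l^2 - 5*l + 4) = (l - 4)*(l - 2)*(l - 1)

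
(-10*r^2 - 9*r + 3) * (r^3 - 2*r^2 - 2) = -10*r^5 + 11*r^4 + 21*r^3 + 14*r^2 + 18*r - 6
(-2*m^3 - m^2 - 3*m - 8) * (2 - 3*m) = 6*m^4 - m^3 + 7*m^2 + 18*m - 16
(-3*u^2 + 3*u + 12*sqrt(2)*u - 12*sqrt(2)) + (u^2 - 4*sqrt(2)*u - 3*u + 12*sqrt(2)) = -2*u^2 + 8*sqrt(2)*u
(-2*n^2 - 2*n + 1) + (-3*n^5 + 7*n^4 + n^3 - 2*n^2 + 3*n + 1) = -3*n^5 + 7*n^4 + n^3 - 4*n^2 + n + 2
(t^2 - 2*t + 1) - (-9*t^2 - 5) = 10*t^2 - 2*t + 6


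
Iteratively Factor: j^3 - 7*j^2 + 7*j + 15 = (j + 1)*(j^2 - 8*j + 15) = (j - 5)*(j + 1)*(j - 3)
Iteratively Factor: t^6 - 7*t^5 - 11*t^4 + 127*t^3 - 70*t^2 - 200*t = (t - 2)*(t^5 - 5*t^4 - 21*t^3 + 85*t^2 + 100*t) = t*(t - 2)*(t^4 - 5*t^3 - 21*t^2 + 85*t + 100) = t*(t - 2)*(t + 4)*(t^3 - 9*t^2 + 15*t + 25) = t*(t - 5)*(t - 2)*(t + 4)*(t^2 - 4*t - 5) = t*(t - 5)*(t - 2)*(t + 1)*(t + 4)*(t - 5)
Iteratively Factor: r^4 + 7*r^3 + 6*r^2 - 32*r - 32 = (r - 2)*(r^3 + 9*r^2 + 24*r + 16) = (r - 2)*(r + 4)*(r^2 + 5*r + 4) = (r - 2)*(r + 1)*(r + 4)*(r + 4)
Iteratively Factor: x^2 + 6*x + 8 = (x + 2)*(x + 4)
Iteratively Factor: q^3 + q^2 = (q + 1)*(q^2) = q*(q + 1)*(q)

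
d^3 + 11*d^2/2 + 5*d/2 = d*(d + 1/2)*(d + 5)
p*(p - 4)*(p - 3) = p^3 - 7*p^2 + 12*p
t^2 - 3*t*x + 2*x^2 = (t - 2*x)*(t - x)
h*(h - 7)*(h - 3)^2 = h^4 - 13*h^3 + 51*h^2 - 63*h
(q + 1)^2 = q^2 + 2*q + 1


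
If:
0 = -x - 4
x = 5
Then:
No Solution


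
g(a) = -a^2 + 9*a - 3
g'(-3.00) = 15.00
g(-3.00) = -39.00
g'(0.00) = 9.00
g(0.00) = -3.00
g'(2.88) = 3.24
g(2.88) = 14.63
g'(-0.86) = 10.72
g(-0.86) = -11.48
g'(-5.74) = 20.48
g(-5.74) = -87.61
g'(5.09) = -1.18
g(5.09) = 16.90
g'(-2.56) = 14.12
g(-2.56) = -32.59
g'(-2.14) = 13.28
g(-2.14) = -26.84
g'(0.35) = 8.30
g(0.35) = 0.03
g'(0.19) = 8.62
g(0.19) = -1.33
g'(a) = 9 - 2*a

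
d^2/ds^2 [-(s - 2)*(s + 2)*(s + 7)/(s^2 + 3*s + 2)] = 36/(s^3 + 3*s^2 + 3*s + 1)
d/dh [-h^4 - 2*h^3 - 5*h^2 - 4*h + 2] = -4*h^3 - 6*h^2 - 10*h - 4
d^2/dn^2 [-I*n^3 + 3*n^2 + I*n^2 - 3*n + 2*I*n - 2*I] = -6*I*n + 6 + 2*I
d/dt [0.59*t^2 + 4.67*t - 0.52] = 1.18*t + 4.67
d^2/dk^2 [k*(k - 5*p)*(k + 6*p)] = 6*k + 2*p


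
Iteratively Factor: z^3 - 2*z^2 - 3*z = (z - 3)*(z^2 + z) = z*(z - 3)*(z + 1)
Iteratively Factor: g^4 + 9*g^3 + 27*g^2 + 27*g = (g + 3)*(g^3 + 6*g^2 + 9*g) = g*(g + 3)*(g^2 + 6*g + 9) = g*(g + 3)^2*(g + 3)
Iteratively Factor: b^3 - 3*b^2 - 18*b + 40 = (b - 2)*(b^2 - b - 20) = (b - 2)*(b + 4)*(b - 5)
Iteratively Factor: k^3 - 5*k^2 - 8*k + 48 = (k + 3)*(k^2 - 8*k + 16) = (k - 4)*(k + 3)*(k - 4)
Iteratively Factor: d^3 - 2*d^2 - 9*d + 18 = (d - 2)*(d^2 - 9) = (d - 2)*(d + 3)*(d - 3)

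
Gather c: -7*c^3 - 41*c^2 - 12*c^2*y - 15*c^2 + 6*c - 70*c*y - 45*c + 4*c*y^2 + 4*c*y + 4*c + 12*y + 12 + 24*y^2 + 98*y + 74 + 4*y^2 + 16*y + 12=-7*c^3 + c^2*(-12*y - 56) + c*(4*y^2 - 66*y - 35) + 28*y^2 + 126*y + 98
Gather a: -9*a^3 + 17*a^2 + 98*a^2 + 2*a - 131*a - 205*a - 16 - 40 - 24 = -9*a^3 + 115*a^2 - 334*a - 80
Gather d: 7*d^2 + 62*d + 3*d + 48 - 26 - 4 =7*d^2 + 65*d + 18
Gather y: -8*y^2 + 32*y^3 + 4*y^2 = 32*y^3 - 4*y^2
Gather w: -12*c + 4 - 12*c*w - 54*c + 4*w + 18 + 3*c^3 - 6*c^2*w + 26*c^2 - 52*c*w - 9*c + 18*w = 3*c^3 + 26*c^2 - 75*c + w*(-6*c^2 - 64*c + 22) + 22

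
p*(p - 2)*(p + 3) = p^3 + p^2 - 6*p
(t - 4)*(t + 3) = t^2 - t - 12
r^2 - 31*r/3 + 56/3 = (r - 8)*(r - 7/3)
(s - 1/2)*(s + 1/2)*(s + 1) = s^3 + s^2 - s/4 - 1/4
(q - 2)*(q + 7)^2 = q^3 + 12*q^2 + 21*q - 98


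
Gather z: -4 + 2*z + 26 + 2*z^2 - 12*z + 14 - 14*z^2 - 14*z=-12*z^2 - 24*z + 36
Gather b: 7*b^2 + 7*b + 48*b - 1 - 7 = 7*b^2 + 55*b - 8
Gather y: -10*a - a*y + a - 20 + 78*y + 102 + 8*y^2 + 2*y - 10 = -9*a + 8*y^2 + y*(80 - a) + 72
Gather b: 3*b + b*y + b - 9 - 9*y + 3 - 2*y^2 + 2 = b*(y + 4) - 2*y^2 - 9*y - 4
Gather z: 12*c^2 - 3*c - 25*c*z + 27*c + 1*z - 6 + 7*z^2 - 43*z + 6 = 12*c^2 + 24*c + 7*z^2 + z*(-25*c - 42)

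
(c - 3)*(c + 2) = c^2 - c - 6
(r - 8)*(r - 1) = r^2 - 9*r + 8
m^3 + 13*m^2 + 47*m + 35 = (m + 1)*(m + 5)*(m + 7)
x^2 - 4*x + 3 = (x - 3)*(x - 1)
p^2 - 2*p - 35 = (p - 7)*(p + 5)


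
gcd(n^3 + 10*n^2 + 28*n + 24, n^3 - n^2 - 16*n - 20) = n^2 + 4*n + 4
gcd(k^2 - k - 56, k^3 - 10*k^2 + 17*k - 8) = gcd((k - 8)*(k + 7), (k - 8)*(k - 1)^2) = k - 8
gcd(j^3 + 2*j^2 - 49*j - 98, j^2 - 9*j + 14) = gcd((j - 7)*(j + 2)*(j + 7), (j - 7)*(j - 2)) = j - 7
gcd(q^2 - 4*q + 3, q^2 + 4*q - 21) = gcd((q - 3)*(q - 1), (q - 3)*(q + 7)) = q - 3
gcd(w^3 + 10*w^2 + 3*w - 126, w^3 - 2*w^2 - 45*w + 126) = w^2 + 4*w - 21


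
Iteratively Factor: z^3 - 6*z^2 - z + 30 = (z - 5)*(z^2 - z - 6) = (z - 5)*(z - 3)*(z + 2)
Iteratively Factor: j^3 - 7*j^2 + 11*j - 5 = (j - 1)*(j^2 - 6*j + 5) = (j - 1)^2*(j - 5)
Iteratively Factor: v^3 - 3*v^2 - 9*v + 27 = (v + 3)*(v^2 - 6*v + 9) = (v - 3)*(v + 3)*(v - 3)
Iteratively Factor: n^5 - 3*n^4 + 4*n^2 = (n)*(n^4 - 3*n^3 + 4*n) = n*(n + 1)*(n^3 - 4*n^2 + 4*n) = n*(n - 2)*(n + 1)*(n^2 - 2*n) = n*(n - 2)^2*(n + 1)*(n)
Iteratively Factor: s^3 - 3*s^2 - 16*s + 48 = (s + 4)*(s^2 - 7*s + 12) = (s - 4)*(s + 4)*(s - 3)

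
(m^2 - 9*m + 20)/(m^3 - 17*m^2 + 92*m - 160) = 1/(m - 8)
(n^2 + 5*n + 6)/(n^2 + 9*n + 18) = (n + 2)/(n + 6)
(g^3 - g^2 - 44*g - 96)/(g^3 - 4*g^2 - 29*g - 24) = (g + 4)/(g + 1)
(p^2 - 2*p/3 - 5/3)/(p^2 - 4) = (3*p^2 - 2*p - 5)/(3*(p^2 - 4))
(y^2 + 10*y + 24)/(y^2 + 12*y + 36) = (y + 4)/(y + 6)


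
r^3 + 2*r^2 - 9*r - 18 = (r - 3)*(r + 2)*(r + 3)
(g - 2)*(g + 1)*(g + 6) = g^3 + 5*g^2 - 8*g - 12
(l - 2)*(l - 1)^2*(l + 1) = l^4 - 3*l^3 + l^2 + 3*l - 2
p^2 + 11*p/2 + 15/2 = (p + 5/2)*(p + 3)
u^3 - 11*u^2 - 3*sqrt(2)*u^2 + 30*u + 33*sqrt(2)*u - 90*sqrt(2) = (u - 6)*(u - 5)*(u - 3*sqrt(2))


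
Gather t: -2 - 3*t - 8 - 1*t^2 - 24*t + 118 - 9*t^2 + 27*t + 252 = 360 - 10*t^2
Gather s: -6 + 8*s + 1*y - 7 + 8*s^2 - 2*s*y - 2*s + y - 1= 8*s^2 + s*(6 - 2*y) + 2*y - 14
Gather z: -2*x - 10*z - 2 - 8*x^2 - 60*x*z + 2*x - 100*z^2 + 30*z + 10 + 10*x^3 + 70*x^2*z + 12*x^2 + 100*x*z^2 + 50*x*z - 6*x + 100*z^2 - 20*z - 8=10*x^3 + 4*x^2 + 100*x*z^2 - 6*x + z*(70*x^2 - 10*x)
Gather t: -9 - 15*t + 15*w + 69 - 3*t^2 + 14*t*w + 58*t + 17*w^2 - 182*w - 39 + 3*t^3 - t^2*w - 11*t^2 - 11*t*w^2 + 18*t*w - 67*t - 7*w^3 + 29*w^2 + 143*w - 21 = 3*t^3 + t^2*(-w - 14) + t*(-11*w^2 + 32*w - 24) - 7*w^3 + 46*w^2 - 24*w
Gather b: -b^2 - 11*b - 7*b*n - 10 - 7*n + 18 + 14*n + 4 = -b^2 + b*(-7*n - 11) + 7*n + 12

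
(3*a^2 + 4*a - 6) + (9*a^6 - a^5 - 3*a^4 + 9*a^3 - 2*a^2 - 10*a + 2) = 9*a^6 - a^5 - 3*a^4 + 9*a^3 + a^2 - 6*a - 4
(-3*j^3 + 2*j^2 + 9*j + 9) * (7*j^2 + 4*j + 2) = -21*j^5 + 2*j^4 + 65*j^3 + 103*j^2 + 54*j + 18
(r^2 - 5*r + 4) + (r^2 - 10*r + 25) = 2*r^2 - 15*r + 29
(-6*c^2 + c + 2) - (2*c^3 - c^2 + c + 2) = -2*c^3 - 5*c^2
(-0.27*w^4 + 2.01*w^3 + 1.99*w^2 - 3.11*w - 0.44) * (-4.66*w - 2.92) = 1.2582*w^5 - 8.5782*w^4 - 15.1426*w^3 + 8.6818*w^2 + 11.1316*w + 1.2848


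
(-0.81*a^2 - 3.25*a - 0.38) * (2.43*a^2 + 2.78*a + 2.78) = -1.9683*a^4 - 10.1493*a^3 - 12.2102*a^2 - 10.0914*a - 1.0564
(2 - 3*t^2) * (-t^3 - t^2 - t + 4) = 3*t^5 + 3*t^4 + t^3 - 14*t^2 - 2*t + 8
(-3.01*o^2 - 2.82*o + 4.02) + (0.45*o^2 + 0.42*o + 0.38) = -2.56*o^2 - 2.4*o + 4.4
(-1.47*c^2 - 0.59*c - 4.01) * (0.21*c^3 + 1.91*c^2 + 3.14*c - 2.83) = -0.3087*c^5 - 2.9316*c^4 - 6.5848*c^3 - 5.3516*c^2 - 10.9217*c + 11.3483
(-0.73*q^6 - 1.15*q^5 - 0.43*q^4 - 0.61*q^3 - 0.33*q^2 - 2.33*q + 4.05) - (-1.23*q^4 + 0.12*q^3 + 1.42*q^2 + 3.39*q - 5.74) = -0.73*q^6 - 1.15*q^5 + 0.8*q^4 - 0.73*q^3 - 1.75*q^2 - 5.72*q + 9.79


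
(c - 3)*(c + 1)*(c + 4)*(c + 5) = c^4 + 7*c^3 - c^2 - 67*c - 60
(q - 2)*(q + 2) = q^2 - 4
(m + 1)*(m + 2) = m^2 + 3*m + 2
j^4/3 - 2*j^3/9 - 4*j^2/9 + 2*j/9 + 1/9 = (j/3 + 1/3)*(j - 1)^2*(j + 1/3)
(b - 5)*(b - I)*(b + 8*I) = b^3 - 5*b^2 + 7*I*b^2 + 8*b - 35*I*b - 40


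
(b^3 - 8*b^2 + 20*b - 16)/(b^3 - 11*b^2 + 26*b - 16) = (b^2 - 6*b + 8)/(b^2 - 9*b + 8)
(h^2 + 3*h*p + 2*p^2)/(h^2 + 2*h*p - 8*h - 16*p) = (h + p)/(h - 8)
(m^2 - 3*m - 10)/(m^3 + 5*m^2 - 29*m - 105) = (m + 2)/(m^2 + 10*m + 21)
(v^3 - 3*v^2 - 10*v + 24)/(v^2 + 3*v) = v - 6 + 8/v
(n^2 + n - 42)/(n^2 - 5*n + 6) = (n^2 + n - 42)/(n^2 - 5*n + 6)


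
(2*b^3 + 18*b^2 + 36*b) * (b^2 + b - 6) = 2*b^5 + 20*b^4 + 42*b^3 - 72*b^2 - 216*b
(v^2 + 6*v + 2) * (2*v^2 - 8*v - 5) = 2*v^4 + 4*v^3 - 49*v^2 - 46*v - 10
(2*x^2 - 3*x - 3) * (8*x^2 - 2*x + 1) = 16*x^4 - 28*x^3 - 16*x^2 + 3*x - 3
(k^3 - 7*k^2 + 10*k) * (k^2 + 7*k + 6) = k^5 - 33*k^3 + 28*k^2 + 60*k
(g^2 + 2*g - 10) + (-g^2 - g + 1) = g - 9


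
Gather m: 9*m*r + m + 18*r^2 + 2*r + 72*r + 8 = m*(9*r + 1) + 18*r^2 + 74*r + 8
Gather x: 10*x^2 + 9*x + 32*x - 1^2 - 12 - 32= 10*x^2 + 41*x - 45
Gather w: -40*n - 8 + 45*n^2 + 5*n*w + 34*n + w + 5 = 45*n^2 - 6*n + w*(5*n + 1) - 3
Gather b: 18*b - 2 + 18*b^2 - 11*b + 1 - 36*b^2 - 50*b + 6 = -18*b^2 - 43*b + 5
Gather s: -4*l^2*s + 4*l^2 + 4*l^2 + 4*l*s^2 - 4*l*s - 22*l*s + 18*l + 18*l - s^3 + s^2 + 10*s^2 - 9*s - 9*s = 8*l^2 + 36*l - s^3 + s^2*(4*l + 11) + s*(-4*l^2 - 26*l - 18)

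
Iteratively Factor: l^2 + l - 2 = (l + 2)*(l - 1)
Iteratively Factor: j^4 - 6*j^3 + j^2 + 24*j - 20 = (j - 5)*(j^3 - j^2 - 4*j + 4) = (j - 5)*(j - 1)*(j^2 - 4) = (j - 5)*(j - 1)*(j + 2)*(j - 2)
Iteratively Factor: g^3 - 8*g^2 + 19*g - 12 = (g - 3)*(g^2 - 5*g + 4) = (g - 3)*(g - 1)*(g - 4)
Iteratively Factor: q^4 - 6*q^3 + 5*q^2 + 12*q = (q - 3)*(q^3 - 3*q^2 - 4*q) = (q - 3)*(q + 1)*(q^2 - 4*q) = q*(q - 3)*(q + 1)*(q - 4)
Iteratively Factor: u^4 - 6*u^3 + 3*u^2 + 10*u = (u + 1)*(u^3 - 7*u^2 + 10*u) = (u - 2)*(u + 1)*(u^2 - 5*u) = (u - 5)*(u - 2)*(u + 1)*(u)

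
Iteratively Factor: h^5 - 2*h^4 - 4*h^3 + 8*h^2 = (h - 2)*(h^4 - 4*h^2) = h*(h - 2)*(h^3 - 4*h) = h^2*(h - 2)*(h^2 - 4) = h^2*(h - 2)^2*(h + 2)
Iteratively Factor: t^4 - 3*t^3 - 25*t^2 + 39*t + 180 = (t - 4)*(t^3 + t^2 - 21*t - 45) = (t - 4)*(t + 3)*(t^2 - 2*t - 15) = (t - 5)*(t - 4)*(t + 3)*(t + 3)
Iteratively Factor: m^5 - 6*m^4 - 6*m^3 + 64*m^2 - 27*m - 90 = (m + 1)*(m^4 - 7*m^3 + m^2 + 63*m - 90) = (m - 3)*(m + 1)*(m^3 - 4*m^2 - 11*m + 30) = (m - 3)*(m + 1)*(m + 3)*(m^2 - 7*m + 10) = (m - 5)*(m - 3)*(m + 1)*(m + 3)*(m - 2)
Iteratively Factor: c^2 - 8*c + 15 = (c - 5)*(c - 3)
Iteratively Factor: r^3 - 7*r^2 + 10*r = (r - 2)*(r^2 - 5*r) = (r - 5)*(r - 2)*(r)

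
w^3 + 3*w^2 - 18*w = w*(w - 3)*(w + 6)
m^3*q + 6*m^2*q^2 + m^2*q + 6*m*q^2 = m*(m + 6*q)*(m*q + q)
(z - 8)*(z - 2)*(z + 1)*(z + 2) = z^4 - 7*z^3 - 12*z^2 + 28*z + 32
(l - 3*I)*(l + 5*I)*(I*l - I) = I*l^3 - 2*l^2 - I*l^2 + 2*l + 15*I*l - 15*I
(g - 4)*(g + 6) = g^2 + 2*g - 24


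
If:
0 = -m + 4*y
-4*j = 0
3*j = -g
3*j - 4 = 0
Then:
No Solution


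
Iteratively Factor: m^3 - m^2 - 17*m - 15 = (m + 1)*(m^2 - 2*m - 15) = (m + 1)*(m + 3)*(m - 5)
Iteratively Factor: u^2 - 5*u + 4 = (u - 1)*(u - 4)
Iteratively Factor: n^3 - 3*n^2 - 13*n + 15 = (n - 1)*(n^2 - 2*n - 15) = (n - 5)*(n - 1)*(n + 3)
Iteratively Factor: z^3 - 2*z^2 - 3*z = (z - 3)*(z^2 + z) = z*(z - 3)*(z + 1)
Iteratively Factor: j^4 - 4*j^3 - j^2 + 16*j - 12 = (j - 1)*(j^3 - 3*j^2 - 4*j + 12) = (j - 2)*(j - 1)*(j^2 - j - 6) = (j - 3)*(j - 2)*(j - 1)*(j + 2)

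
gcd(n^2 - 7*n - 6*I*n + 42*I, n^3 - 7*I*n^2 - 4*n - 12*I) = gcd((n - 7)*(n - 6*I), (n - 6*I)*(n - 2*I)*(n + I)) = n - 6*I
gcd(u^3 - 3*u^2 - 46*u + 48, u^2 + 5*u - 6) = u^2 + 5*u - 6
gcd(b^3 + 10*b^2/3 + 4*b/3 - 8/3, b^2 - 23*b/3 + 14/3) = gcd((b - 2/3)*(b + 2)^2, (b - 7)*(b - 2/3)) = b - 2/3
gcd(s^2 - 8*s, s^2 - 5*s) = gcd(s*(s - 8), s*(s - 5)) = s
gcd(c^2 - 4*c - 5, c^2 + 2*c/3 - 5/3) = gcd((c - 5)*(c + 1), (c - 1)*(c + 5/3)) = 1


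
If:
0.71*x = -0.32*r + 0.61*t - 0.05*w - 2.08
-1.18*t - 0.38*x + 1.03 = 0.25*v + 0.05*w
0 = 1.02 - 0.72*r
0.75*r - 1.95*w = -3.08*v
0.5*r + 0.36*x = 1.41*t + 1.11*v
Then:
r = 1.42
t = 2.05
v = -2.47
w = -3.36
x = -1.57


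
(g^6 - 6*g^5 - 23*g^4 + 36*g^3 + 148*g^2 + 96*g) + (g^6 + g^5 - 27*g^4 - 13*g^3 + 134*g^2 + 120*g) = 2*g^6 - 5*g^5 - 50*g^4 + 23*g^3 + 282*g^2 + 216*g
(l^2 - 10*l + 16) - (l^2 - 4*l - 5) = 21 - 6*l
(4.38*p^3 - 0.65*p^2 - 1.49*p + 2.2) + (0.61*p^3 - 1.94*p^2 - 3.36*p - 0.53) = 4.99*p^3 - 2.59*p^2 - 4.85*p + 1.67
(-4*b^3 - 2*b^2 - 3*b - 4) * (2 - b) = 4*b^4 - 6*b^3 - b^2 - 2*b - 8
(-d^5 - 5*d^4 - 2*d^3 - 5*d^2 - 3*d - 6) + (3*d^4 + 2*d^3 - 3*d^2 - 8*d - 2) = -d^5 - 2*d^4 - 8*d^2 - 11*d - 8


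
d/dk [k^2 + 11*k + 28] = 2*k + 11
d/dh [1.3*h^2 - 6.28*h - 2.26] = 2.6*h - 6.28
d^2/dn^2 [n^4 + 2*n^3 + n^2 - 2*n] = 12*n^2 + 12*n + 2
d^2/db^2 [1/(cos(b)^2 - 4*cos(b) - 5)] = (4*sin(b)^4 - 38*sin(b)^2 - 5*cos(b) - 3*cos(3*b) - 8)/(sin(b)^2 + 4*cos(b) + 4)^3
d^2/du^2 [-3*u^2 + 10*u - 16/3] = -6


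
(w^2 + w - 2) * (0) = 0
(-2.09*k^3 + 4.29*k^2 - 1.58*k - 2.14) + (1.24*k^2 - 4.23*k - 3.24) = -2.09*k^3 + 5.53*k^2 - 5.81*k - 5.38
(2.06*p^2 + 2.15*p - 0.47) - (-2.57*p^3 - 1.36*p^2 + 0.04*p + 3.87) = 2.57*p^3 + 3.42*p^2 + 2.11*p - 4.34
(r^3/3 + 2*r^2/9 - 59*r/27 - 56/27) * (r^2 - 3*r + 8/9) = r^5/3 - 7*r^4/9 - 23*r^3/9 + 379*r^2/81 + 1040*r/243 - 448/243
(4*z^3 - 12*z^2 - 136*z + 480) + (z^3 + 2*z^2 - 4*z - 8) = 5*z^3 - 10*z^2 - 140*z + 472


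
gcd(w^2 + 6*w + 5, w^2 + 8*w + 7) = w + 1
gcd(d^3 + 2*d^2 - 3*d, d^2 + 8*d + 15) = d + 3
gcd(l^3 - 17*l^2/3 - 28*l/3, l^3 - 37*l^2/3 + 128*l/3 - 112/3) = l - 7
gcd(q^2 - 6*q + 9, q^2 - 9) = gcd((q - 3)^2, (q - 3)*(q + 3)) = q - 3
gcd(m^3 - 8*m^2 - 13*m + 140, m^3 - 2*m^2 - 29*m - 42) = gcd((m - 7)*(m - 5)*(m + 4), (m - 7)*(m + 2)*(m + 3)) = m - 7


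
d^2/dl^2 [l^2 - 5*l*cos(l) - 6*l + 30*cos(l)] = 5*l*cos(l) + 10*sin(l) - 30*cos(l) + 2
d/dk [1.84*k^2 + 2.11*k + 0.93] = 3.68*k + 2.11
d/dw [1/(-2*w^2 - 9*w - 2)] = (4*w + 9)/(2*w^2 + 9*w + 2)^2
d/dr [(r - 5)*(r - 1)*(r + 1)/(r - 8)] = (2*r^3 - 29*r^2 + 80*r + 3)/(r^2 - 16*r + 64)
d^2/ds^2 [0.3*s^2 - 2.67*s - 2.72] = 0.600000000000000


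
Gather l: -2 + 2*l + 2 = 2*l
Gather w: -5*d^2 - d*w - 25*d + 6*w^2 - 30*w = -5*d^2 - 25*d + 6*w^2 + w*(-d - 30)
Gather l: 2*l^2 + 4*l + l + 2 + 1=2*l^2 + 5*l + 3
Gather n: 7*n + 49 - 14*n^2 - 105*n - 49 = -14*n^2 - 98*n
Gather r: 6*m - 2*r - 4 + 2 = 6*m - 2*r - 2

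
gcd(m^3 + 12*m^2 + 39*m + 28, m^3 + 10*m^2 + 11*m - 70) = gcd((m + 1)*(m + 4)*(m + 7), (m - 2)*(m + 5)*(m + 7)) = m + 7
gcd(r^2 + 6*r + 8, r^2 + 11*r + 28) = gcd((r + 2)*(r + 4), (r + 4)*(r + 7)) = r + 4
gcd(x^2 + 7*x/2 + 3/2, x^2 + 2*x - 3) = x + 3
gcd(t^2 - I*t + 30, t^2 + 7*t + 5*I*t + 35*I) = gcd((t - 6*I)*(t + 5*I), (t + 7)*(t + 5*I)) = t + 5*I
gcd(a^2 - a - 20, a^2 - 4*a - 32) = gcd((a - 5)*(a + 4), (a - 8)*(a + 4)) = a + 4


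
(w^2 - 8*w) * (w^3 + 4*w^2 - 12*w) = w^5 - 4*w^4 - 44*w^3 + 96*w^2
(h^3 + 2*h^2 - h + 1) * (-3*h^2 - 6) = -3*h^5 - 6*h^4 - 3*h^3 - 15*h^2 + 6*h - 6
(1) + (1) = 2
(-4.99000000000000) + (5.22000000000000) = 0.230000000000000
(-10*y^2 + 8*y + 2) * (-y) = 10*y^3 - 8*y^2 - 2*y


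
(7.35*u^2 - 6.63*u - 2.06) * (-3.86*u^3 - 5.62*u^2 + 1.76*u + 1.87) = -28.371*u^5 - 15.7152*u^4 + 58.1482*u^3 + 13.6529*u^2 - 16.0237*u - 3.8522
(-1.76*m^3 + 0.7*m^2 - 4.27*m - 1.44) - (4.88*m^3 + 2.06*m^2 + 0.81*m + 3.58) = -6.64*m^3 - 1.36*m^2 - 5.08*m - 5.02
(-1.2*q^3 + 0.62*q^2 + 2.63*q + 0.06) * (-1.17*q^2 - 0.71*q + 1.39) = 1.404*q^5 + 0.1266*q^4 - 5.1853*q^3 - 1.0757*q^2 + 3.6131*q + 0.0834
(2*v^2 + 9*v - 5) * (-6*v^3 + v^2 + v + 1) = -12*v^5 - 52*v^4 + 41*v^3 + 6*v^2 + 4*v - 5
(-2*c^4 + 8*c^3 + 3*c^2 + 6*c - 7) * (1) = -2*c^4 + 8*c^3 + 3*c^2 + 6*c - 7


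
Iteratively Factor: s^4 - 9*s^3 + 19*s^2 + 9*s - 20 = (s - 5)*(s^3 - 4*s^2 - s + 4) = (s - 5)*(s - 1)*(s^2 - 3*s - 4) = (s - 5)*(s - 1)*(s + 1)*(s - 4)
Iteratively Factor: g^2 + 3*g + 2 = (g + 2)*(g + 1)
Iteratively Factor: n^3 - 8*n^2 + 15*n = (n - 3)*(n^2 - 5*n) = n*(n - 3)*(n - 5)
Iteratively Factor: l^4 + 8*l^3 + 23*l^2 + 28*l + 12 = (l + 1)*(l^3 + 7*l^2 + 16*l + 12) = (l + 1)*(l + 3)*(l^2 + 4*l + 4) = (l + 1)*(l + 2)*(l + 3)*(l + 2)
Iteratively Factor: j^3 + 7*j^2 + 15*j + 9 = (j + 3)*(j^2 + 4*j + 3) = (j + 3)^2*(j + 1)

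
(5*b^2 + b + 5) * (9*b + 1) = 45*b^3 + 14*b^2 + 46*b + 5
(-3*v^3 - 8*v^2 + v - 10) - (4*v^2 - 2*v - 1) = -3*v^3 - 12*v^2 + 3*v - 9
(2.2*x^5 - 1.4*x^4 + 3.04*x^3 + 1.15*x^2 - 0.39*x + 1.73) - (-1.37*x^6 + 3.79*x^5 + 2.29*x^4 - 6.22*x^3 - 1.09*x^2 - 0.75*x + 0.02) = 1.37*x^6 - 1.59*x^5 - 3.69*x^4 + 9.26*x^3 + 2.24*x^2 + 0.36*x + 1.71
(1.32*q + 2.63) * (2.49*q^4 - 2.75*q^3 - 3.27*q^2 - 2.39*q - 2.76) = 3.2868*q^5 + 2.9187*q^4 - 11.5489*q^3 - 11.7549*q^2 - 9.9289*q - 7.2588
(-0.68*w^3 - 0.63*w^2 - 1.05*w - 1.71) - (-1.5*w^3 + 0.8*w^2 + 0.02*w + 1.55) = 0.82*w^3 - 1.43*w^2 - 1.07*w - 3.26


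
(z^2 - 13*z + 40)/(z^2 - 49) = (z^2 - 13*z + 40)/(z^2 - 49)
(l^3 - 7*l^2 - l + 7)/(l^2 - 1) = l - 7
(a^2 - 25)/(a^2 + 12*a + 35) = (a - 5)/(a + 7)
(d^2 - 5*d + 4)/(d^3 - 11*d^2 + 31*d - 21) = (d - 4)/(d^2 - 10*d + 21)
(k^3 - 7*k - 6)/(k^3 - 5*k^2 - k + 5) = (k^2 - k - 6)/(k^2 - 6*k + 5)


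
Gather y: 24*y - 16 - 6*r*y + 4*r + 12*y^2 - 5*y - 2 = 4*r + 12*y^2 + y*(19 - 6*r) - 18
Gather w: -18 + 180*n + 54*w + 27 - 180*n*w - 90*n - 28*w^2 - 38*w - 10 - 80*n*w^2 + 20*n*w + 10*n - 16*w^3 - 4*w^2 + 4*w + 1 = 100*n - 16*w^3 + w^2*(-80*n - 32) + w*(20 - 160*n)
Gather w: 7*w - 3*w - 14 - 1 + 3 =4*w - 12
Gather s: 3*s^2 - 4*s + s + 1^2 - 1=3*s^2 - 3*s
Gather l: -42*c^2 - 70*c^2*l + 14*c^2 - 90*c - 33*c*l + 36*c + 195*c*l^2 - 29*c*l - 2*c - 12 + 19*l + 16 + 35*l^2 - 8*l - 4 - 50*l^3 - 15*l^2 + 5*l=-28*c^2 - 56*c - 50*l^3 + l^2*(195*c + 20) + l*(-70*c^2 - 62*c + 16)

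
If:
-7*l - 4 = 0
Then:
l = -4/7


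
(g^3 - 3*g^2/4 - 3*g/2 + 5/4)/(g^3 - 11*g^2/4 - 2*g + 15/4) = (g - 1)/(g - 3)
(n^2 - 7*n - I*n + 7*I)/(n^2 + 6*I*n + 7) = (n - 7)/(n + 7*I)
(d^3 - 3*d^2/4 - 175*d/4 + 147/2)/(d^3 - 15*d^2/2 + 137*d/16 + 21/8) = 4*(d + 7)/(4*d + 1)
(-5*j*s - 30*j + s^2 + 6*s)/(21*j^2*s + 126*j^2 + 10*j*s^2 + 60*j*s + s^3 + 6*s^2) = (-5*j + s)/(21*j^2 + 10*j*s + s^2)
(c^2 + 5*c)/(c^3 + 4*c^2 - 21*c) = (c + 5)/(c^2 + 4*c - 21)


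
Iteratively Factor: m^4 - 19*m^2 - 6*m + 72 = (m - 4)*(m^3 + 4*m^2 - 3*m - 18) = (m - 4)*(m + 3)*(m^2 + m - 6) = (m - 4)*(m - 2)*(m + 3)*(m + 3)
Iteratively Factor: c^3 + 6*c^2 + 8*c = (c + 2)*(c^2 + 4*c) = c*(c + 2)*(c + 4)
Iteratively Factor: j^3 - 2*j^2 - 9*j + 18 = (j + 3)*(j^2 - 5*j + 6) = (j - 2)*(j + 3)*(j - 3)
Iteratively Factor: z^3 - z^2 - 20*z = (z - 5)*(z^2 + 4*z) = (z - 5)*(z + 4)*(z)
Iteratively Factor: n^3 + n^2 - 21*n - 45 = (n - 5)*(n^2 + 6*n + 9) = (n - 5)*(n + 3)*(n + 3)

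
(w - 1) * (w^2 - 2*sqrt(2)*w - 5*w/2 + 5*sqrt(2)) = w^3 - 7*w^2/2 - 2*sqrt(2)*w^2 + 5*w/2 + 7*sqrt(2)*w - 5*sqrt(2)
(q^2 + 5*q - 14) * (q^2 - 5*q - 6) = q^4 - 45*q^2 + 40*q + 84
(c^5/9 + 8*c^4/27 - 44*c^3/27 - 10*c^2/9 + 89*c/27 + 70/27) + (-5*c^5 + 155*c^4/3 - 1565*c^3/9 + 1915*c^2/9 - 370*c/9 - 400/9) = -44*c^5/9 + 1403*c^4/27 - 4739*c^3/27 + 635*c^2/3 - 1021*c/27 - 1130/27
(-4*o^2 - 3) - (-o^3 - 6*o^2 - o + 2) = o^3 + 2*o^2 + o - 5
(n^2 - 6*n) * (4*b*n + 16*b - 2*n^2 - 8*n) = 4*b*n^3 - 8*b*n^2 - 96*b*n - 2*n^4 + 4*n^3 + 48*n^2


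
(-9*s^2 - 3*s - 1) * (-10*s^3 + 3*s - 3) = 90*s^5 + 30*s^4 - 17*s^3 + 18*s^2 + 6*s + 3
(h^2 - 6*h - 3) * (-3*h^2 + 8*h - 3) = -3*h^4 + 26*h^3 - 42*h^2 - 6*h + 9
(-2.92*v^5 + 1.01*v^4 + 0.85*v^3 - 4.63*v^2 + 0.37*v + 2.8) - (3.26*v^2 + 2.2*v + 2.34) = -2.92*v^5 + 1.01*v^4 + 0.85*v^3 - 7.89*v^2 - 1.83*v + 0.46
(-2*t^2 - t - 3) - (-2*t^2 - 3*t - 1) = 2*t - 2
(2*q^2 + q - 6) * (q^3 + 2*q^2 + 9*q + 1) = 2*q^5 + 5*q^4 + 14*q^3 - q^2 - 53*q - 6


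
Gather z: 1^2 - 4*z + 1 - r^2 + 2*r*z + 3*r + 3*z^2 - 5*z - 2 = -r^2 + 3*r + 3*z^2 + z*(2*r - 9)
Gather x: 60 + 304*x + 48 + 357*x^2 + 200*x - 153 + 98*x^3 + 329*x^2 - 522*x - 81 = 98*x^3 + 686*x^2 - 18*x - 126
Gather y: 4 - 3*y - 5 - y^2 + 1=-y^2 - 3*y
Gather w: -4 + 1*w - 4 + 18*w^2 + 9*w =18*w^2 + 10*w - 8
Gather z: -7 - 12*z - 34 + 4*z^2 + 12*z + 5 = 4*z^2 - 36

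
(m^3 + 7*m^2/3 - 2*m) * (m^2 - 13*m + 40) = m^5 - 32*m^4/3 + 23*m^3/3 + 358*m^2/3 - 80*m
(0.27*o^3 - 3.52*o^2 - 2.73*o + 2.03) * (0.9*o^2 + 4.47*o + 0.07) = 0.243*o^5 - 1.9611*o^4 - 18.1725*o^3 - 10.6225*o^2 + 8.883*o + 0.1421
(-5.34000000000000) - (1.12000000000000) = -6.46000000000000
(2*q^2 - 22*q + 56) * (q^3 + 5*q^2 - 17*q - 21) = 2*q^5 - 12*q^4 - 88*q^3 + 612*q^2 - 490*q - 1176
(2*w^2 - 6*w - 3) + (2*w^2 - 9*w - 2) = 4*w^2 - 15*w - 5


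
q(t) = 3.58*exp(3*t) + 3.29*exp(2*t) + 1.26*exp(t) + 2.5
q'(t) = 10.74*exp(3*t) + 6.58*exp(2*t) + 1.26*exp(t)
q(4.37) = 1788663.47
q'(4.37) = 5345228.14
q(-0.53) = 5.11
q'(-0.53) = 5.21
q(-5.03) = 2.51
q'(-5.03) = 0.01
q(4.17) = 984165.01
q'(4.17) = 2938545.63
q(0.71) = 48.80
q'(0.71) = 120.16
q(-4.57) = 2.51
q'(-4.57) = 0.01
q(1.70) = 695.18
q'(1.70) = 1965.66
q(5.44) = 43984571.76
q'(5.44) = 131778416.23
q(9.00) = 1904948732865.29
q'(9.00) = 5714630156870.13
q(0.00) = 10.63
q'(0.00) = 18.58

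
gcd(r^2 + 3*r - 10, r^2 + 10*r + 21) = 1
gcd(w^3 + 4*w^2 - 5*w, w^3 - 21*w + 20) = w^2 + 4*w - 5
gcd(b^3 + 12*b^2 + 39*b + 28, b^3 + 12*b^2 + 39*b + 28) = b^3 + 12*b^2 + 39*b + 28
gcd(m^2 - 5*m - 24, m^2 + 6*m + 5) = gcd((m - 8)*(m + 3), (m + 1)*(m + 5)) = 1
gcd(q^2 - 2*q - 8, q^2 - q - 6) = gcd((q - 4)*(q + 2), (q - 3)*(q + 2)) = q + 2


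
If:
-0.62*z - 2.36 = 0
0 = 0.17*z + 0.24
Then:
No Solution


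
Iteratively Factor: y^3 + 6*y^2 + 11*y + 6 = (y + 3)*(y^2 + 3*y + 2) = (y + 1)*(y + 3)*(y + 2)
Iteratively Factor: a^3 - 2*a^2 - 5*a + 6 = (a - 3)*(a^2 + a - 2) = (a - 3)*(a - 1)*(a + 2)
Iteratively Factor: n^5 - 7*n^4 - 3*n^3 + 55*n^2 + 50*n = (n - 5)*(n^4 - 2*n^3 - 13*n^2 - 10*n) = (n - 5)*(n + 1)*(n^3 - 3*n^2 - 10*n) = n*(n - 5)*(n + 1)*(n^2 - 3*n - 10) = n*(n - 5)*(n + 1)*(n + 2)*(n - 5)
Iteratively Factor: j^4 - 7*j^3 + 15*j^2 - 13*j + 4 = (j - 1)*(j^3 - 6*j^2 + 9*j - 4) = (j - 1)^2*(j^2 - 5*j + 4) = (j - 1)^3*(j - 4)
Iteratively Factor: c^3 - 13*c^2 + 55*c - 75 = (c - 3)*(c^2 - 10*c + 25) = (c - 5)*(c - 3)*(c - 5)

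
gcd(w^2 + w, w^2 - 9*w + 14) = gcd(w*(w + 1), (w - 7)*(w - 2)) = 1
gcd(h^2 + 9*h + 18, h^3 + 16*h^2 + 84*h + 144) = h + 6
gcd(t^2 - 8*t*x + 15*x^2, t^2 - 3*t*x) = -t + 3*x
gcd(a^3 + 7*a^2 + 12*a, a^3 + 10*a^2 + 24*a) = a^2 + 4*a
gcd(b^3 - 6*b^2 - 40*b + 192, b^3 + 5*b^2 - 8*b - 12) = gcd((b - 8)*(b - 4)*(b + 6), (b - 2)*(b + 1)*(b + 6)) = b + 6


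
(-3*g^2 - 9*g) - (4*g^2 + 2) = -7*g^2 - 9*g - 2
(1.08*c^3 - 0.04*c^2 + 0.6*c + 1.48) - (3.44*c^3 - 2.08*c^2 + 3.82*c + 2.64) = -2.36*c^3 + 2.04*c^2 - 3.22*c - 1.16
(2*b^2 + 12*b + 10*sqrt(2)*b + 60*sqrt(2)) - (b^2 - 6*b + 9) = b^2 + 10*sqrt(2)*b + 18*b - 9 + 60*sqrt(2)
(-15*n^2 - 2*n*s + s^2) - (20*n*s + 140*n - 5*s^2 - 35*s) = -15*n^2 - 22*n*s - 140*n + 6*s^2 + 35*s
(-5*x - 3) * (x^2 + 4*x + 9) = -5*x^3 - 23*x^2 - 57*x - 27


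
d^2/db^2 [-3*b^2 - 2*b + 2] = -6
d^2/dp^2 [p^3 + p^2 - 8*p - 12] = 6*p + 2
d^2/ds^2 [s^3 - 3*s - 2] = 6*s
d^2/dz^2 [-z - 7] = 0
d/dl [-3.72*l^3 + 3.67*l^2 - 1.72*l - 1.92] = -11.16*l^2 + 7.34*l - 1.72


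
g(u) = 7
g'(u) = 0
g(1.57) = 7.00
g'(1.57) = 0.00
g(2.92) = 7.00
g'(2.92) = 0.00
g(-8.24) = 7.00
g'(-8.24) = 0.00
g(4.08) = 7.00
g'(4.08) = 0.00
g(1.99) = 7.00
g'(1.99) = 0.00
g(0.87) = 7.00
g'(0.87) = 0.00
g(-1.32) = 7.00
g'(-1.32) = 0.00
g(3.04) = 7.00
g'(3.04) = 0.00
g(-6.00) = 7.00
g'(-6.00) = 0.00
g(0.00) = 7.00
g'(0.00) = 0.00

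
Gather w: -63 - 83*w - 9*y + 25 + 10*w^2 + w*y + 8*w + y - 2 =10*w^2 + w*(y - 75) - 8*y - 40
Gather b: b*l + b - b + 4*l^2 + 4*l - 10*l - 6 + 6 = b*l + 4*l^2 - 6*l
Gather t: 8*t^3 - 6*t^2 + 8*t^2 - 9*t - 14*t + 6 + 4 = 8*t^3 + 2*t^2 - 23*t + 10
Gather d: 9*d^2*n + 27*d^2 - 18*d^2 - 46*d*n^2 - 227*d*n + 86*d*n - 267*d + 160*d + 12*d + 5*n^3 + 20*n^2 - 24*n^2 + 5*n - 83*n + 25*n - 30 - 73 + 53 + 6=d^2*(9*n + 9) + d*(-46*n^2 - 141*n - 95) + 5*n^3 - 4*n^2 - 53*n - 44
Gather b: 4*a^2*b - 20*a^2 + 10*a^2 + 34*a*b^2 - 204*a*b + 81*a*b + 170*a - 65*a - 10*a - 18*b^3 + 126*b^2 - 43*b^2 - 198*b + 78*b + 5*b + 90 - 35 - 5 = -10*a^2 + 95*a - 18*b^3 + b^2*(34*a + 83) + b*(4*a^2 - 123*a - 115) + 50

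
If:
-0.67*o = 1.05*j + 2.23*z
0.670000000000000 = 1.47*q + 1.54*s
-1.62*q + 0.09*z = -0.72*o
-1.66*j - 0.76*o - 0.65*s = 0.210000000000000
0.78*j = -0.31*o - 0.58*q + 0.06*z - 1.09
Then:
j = 0.45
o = -2.50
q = -1.08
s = 1.47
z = 0.54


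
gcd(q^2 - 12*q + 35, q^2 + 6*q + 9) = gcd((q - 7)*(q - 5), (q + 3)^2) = 1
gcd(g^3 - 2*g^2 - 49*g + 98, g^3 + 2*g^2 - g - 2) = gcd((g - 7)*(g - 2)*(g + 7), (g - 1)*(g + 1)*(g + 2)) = 1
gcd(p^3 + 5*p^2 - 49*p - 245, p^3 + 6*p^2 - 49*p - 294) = p^2 - 49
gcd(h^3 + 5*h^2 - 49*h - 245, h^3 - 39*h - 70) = h^2 - 2*h - 35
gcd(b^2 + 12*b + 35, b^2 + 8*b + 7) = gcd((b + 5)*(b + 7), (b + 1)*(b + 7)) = b + 7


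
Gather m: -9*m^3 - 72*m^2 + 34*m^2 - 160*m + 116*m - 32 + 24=-9*m^3 - 38*m^2 - 44*m - 8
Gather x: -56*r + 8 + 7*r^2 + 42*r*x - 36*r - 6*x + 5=7*r^2 - 92*r + x*(42*r - 6) + 13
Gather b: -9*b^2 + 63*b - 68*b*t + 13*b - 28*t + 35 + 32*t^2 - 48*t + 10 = -9*b^2 + b*(76 - 68*t) + 32*t^2 - 76*t + 45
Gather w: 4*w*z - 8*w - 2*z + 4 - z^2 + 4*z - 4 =w*(4*z - 8) - z^2 + 2*z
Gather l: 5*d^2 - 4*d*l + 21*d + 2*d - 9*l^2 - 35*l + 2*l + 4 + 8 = 5*d^2 + 23*d - 9*l^2 + l*(-4*d - 33) + 12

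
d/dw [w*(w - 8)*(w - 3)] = 3*w^2 - 22*w + 24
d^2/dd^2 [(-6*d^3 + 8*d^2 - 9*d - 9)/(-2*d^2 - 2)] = (3*d^3 + 51*d^2 - 9*d - 17)/(d^6 + 3*d^4 + 3*d^2 + 1)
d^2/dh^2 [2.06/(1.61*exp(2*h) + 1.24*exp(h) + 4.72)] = (2.06*(3.22*exp(h) + 1.24)*(6.44*exp(h) + 2.48)*exp(h) - (13.2664*exp(h) + 2.5544)*(1.61*exp(2*h) + 1.24*exp(h) + 4.72))*exp(h)/(1.61*exp(2*h) + 1.24*exp(h) + 4.72)^3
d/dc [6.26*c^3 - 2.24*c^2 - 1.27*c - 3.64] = 18.78*c^2 - 4.48*c - 1.27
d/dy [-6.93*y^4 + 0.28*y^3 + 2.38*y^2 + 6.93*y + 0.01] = -27.72*y^3 + 0.84*y^2 + 4.76*y + 6.93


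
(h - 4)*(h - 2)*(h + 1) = h^3 - 5*h^2 + 2*h + 8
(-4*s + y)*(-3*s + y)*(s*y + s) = 12*s^3*y + 12*s^3 - 7*s^2*y^2 - 7*s^2*y + s*y^3 + s*y^2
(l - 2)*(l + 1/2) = l^2 - 3*l/2 - 1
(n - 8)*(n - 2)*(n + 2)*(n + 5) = n^4 - 3*n^3 - 44*n^2 + 12*n + 160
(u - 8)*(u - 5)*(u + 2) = u^3 - 11*u^2 + 14*u + 80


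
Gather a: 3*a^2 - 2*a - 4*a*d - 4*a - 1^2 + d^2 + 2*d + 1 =3*a^2 + a*(-4*d - 6) + d^2 + 2*d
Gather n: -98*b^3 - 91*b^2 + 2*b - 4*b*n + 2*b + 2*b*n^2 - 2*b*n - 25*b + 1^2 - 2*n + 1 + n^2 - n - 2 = -98*b^3 - 91*b^2 - 21*b + n^2*(2*b + 1) + n*(-6*b - 3)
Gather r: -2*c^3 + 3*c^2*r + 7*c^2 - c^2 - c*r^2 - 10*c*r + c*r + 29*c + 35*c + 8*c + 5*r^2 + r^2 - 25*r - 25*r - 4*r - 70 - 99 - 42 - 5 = -2*c^3 + 6*c^2 + 72*c + r^2*(6 - c) + r*(3*c^2 - 9*c - 54) - 216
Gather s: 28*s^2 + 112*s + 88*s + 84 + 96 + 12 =28*s^2 + 200*s + 192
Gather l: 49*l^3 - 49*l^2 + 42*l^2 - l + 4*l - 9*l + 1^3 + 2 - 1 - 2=49*l^3 - 7*l^2 - 6*l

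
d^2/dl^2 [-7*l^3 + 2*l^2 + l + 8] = 4 - 42*l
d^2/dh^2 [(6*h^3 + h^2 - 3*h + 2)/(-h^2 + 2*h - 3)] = 2*(-5*h^3 + 111*h^2 - 177*h + 7)/(h^6 - 6*h^5 + 21*h^4 - 44*h^3 + 63*h^2 - 54*h + 27)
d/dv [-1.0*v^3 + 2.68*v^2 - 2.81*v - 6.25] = -3.0*v^2 + 5.36*v - 2.81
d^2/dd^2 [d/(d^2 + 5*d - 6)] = 2*(d*(2*d + 5)^2 - (3*d + 5)*(d^2 + 5*d - 6))/(d^2 + 5*d - 6)^3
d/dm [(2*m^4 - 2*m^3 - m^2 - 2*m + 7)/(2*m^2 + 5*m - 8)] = (8*m^5 + 26*m^4 - 84*m^3 + 47*m^2 - 12*m - 19)/(4*m^4 + 20*m^3 - 7*m^2 - 80*m + 64)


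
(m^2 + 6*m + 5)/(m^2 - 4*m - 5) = (m + 5)/(m - 5)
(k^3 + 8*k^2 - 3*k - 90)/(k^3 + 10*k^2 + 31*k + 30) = (k^2 + 3*k - 18)/(k^2 + 5*k + 6)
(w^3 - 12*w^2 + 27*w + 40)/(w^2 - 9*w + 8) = (w^2 - 4*w - 5)/(w - 1)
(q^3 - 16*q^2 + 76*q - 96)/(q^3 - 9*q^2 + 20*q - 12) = (q - 8)/(q - 1)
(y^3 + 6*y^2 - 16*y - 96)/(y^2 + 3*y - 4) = (y^2 + 2*y - 24)/(y - 1)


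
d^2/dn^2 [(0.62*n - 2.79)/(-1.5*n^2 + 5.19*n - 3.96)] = (-(0.62*n - 2.79)*(3.0*n - 5.19)*(6.0*n - 10.38) + (5.58*n - 14.8056)*(1.5*n^2 - 5.19*n + 3.96))/(1.5*n^2 - 5.19*n + 3.96)^3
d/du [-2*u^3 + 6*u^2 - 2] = 6*u*(2 - u)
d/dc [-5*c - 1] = -5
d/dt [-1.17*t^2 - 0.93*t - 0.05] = -2.34*t - 0.93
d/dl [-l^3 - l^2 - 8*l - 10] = -3*l^2 - 2*l - 8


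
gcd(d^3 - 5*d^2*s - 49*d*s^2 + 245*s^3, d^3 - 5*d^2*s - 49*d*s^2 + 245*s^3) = d^3 - 5*d^2*s - 49*d*s^2 + 245*s^3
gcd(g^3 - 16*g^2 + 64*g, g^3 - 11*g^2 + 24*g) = g^2 - 8*g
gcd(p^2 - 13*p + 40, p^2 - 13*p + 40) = p^2 - 13*p + 40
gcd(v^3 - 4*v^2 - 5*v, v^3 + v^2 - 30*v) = v^2 - 5*v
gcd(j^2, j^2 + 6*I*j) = j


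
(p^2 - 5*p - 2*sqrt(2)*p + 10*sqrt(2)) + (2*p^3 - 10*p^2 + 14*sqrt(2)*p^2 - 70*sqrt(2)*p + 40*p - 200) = 2*p^3 - 9*p^2 + 14*sqrt(2)*p^2 - 72*sqrt(2)*p + 35*p - 200 + 10*sqrt(2)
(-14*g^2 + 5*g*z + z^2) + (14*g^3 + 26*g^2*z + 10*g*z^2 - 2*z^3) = 14*g^3 + 26*g^2*z - 14*g^2 + 10*g*z^2 + 5*g*z - 2*z^3 + z^2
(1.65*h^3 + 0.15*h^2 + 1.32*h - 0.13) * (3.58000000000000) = 5.907*h^3 + 0.537*h^2 + 4.7256*h - 0.4654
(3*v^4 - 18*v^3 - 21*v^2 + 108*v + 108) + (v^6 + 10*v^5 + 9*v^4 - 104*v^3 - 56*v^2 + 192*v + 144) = v^6 + 10*v^5 + 12*v^4 - 122*v^3 - 77*v^2 + 300*v + 252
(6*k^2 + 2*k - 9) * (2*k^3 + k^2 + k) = 12*k^5 + 10*k^4 - 10*k^3 - 7*k^2 - 9*k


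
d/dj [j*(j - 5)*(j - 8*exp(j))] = -8*j^2*exp(j) + 3*j^2 + 24*j*exp(j) - 10*j + 40*exp(j)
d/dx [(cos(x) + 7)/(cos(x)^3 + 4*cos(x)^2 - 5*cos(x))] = (115*cos(x) + 25*cos(2*x) + cos(3*x) - 45)*sin(x)/(2*(cos(x) - 1)^2*(cos(x) + 5)^2*cos(x)^2)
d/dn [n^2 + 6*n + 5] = 2*n + 6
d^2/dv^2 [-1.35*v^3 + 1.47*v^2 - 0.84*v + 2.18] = 2.94 - 8.1*v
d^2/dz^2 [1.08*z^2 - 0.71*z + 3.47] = 2.16000000000000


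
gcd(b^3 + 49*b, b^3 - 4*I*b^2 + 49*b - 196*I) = b^2 + 49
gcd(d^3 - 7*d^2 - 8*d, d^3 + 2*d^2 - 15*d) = d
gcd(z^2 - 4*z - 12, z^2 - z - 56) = 1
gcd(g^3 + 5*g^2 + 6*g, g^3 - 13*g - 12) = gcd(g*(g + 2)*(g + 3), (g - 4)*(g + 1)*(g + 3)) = g + 3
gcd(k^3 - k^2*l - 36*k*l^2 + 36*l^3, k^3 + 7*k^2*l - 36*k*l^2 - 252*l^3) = k^2 - 36*l^2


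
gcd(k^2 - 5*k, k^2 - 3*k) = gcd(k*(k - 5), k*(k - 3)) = k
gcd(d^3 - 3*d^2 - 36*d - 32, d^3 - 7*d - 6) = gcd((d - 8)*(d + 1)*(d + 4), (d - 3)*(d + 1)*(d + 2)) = d + 1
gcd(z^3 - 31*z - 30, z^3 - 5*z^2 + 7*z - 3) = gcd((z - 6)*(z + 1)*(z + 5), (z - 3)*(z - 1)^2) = 1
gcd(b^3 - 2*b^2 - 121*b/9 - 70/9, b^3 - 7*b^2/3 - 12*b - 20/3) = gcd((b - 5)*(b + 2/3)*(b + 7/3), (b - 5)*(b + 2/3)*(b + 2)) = b^2 - 13*b/3 - 10/3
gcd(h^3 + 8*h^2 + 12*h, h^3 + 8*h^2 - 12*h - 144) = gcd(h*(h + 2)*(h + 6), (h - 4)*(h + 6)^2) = h + 6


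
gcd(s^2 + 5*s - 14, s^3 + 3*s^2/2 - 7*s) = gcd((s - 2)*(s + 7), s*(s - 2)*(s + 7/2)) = s - 2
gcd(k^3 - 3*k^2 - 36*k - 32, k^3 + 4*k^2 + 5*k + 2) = k + 1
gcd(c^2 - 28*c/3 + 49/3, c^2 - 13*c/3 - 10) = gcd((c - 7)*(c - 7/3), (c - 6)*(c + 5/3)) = 1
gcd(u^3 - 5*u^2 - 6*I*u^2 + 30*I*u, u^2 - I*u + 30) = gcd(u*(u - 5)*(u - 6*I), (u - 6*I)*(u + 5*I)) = u - 6*I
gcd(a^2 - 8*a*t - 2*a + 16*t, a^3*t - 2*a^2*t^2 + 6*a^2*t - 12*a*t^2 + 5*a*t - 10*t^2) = 1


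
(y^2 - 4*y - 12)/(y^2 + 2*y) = (y - 6)/y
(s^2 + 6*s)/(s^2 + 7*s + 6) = s/(s + 1)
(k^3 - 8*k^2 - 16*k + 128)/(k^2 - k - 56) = (k^2 - 16)/(k + 7)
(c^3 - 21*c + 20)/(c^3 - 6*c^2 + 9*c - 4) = (c + 5)/(c - 1)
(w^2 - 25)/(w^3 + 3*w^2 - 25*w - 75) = 1/(w + 3)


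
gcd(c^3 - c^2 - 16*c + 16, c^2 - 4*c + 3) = c - 1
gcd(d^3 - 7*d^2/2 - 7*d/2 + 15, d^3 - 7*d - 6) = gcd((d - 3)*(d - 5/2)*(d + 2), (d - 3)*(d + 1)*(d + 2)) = d^2 - d - 6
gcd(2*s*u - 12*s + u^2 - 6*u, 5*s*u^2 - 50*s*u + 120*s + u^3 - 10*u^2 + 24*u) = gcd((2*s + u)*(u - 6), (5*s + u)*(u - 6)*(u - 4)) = u - 6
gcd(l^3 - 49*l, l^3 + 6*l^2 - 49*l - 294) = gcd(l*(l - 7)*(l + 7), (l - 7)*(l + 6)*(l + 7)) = l^2 - 49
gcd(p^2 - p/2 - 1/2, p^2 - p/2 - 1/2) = p^2 - p/2 - 1/2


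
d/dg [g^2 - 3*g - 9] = 2*g - 3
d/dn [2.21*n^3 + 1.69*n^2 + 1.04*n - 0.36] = 6.63*n^2 + 3.38*n + 1.04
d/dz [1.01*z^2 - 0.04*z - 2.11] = 2.02*z - 0.04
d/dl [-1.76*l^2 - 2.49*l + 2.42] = -3.52*l - 2.49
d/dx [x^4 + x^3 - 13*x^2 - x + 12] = 4*x^3 + 3*x^2 - 26*x - 1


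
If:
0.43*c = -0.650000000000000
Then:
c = -1.51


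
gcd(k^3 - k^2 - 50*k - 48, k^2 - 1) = k + 1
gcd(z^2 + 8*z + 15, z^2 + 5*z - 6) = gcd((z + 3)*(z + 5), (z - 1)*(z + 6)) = 1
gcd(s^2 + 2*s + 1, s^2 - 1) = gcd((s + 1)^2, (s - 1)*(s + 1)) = s + 1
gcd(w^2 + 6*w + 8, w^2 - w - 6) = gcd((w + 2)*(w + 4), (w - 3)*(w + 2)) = w + 2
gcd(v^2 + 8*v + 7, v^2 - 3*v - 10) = 1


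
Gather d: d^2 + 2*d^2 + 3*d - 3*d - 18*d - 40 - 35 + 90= 3*d^2 - 18*d + 15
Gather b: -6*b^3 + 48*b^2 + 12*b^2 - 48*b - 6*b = -6*b^3 + 60*b^2 - 54*b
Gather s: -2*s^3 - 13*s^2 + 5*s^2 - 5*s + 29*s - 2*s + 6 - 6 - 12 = -2*s^3 - 8*s^2 + 22*s - 12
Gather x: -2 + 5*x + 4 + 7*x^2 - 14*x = 7*x^2 - 9*x + 2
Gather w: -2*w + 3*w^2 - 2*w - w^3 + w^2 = -w^3 + 4*w^2 - 4*w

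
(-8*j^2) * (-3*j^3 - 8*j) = 24*j^5 + 64*j^3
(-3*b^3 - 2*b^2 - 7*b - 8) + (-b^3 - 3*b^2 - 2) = -4*b^3 - 5*b^2 - 7*b - 10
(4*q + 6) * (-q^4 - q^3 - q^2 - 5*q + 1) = -4*q^5 - 10*q^4 - 10*q^3 - 26*q^2 - 26*q + 6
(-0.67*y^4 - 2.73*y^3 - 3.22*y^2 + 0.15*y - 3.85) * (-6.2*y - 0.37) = 4.154*y^5 + 17.1739*y^4 + 20.9741*y^3 + 0.2614*y^2 + 23.8145*y + 1.4245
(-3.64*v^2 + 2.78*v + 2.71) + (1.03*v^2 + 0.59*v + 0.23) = -2.61*v^2 + 3.37*v + 2.94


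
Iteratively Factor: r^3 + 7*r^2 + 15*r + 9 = (r + 1)*(r^2 + 6*r + 9) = (r + 1)*(r + 3)*(r + 3)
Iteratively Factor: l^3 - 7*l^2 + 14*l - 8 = (l - 4)*(l^2 - 3*l + 2) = (l - 4)*(l - 1)*(l - 2)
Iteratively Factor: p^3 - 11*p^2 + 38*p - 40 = (p - 2)*(p^2 - 9*p + 20) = (p - 5)*(p - 2)*(p - 4)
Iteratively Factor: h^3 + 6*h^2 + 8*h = (h)*(h^2 + 6*h + 8) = h*(h + 4)*(h + 2)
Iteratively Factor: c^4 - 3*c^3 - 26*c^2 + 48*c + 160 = (c - 4)*(c^3 + c^2 - 22*c - 40) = (c - 5)*(c - 4)*(c^2 + 6*c + 8) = (c - 5)*(c - 4)*(c + 2)*(c + 4)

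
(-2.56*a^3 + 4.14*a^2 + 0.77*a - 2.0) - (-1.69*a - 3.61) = -2.56*a^3 + 4.14*a^2 + 2.46*a + 1.61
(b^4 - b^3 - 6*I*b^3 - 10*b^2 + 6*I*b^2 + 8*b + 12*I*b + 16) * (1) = b^4 - b^3 - 6*I*b^3 - 10*b^2 + 6*I*b^2 + 8*b + 12*I*b + 16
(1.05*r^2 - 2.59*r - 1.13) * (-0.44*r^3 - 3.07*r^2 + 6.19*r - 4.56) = -0.462*r^5 - 2.0839*r^4 + 14.948*r^3 - 17.351*r^2 + 4.8157*r + 5.1528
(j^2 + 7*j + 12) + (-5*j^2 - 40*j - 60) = -4*j^2 - 33*j - 48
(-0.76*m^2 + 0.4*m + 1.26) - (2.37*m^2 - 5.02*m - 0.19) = -3.13*m^2 + 5.42*m + 1.45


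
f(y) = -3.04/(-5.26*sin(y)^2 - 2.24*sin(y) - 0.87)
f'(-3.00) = 5.24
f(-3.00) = 4.62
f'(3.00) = 6.73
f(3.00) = 2.36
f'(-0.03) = -8.97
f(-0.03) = 3.76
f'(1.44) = -0.07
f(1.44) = 0.37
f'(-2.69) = -8.04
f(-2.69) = 3.40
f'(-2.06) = -1.13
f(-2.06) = 1.02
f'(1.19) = -0.24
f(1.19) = 0.41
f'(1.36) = -0.12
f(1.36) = 0.38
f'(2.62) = 1.82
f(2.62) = 0.92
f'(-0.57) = 6.18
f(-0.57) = 2.55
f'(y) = -3.04*(10.52*sin(y)*cos(y) + 2.24*cos(y))/(-5.26*sin(y)^2 - 2.24*sin(y) - 0.87)^2 = -(31.9808*sin(y) + 6.8096)*cos(y)/(5.26*sin(y)^2 + 2.24*sin(y) + 0.87)^2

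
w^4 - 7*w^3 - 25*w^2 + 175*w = w*(w - 7)*(w - 5)*(w + 5)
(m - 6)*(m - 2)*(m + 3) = m^3 - 5*m^2 - 12*m + 36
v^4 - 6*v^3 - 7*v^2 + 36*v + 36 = (v - 6)*(v - 3)*(v + 1)*(v + 2)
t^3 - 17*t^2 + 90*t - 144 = (t - 8)*(t - 6)*(t - 3)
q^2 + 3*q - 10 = (q - 2)*(q + 5)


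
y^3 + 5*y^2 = y^2*(y + 5)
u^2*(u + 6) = u^3 + 6*u^2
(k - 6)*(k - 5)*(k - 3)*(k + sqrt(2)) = k^4 - 14*k^3 + sqrt(2)*k^3 - 14*sqrt(2)*k^2 + 63*k^2 - 90*k + 63*sqrt(2)*k - 90*sqrt(2)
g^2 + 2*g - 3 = (g - 1)*(g + 3)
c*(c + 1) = c^2 + c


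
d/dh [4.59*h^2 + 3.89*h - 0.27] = 9.18*h + 3.89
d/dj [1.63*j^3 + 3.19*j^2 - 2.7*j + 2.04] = 4.89*j^2 + 6.38*j - 2.7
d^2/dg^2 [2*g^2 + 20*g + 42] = 4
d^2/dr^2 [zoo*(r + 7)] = 0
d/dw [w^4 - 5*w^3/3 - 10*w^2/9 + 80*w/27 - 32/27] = 4*w^3 - 5*w^2 - 20*w/9 + 80/27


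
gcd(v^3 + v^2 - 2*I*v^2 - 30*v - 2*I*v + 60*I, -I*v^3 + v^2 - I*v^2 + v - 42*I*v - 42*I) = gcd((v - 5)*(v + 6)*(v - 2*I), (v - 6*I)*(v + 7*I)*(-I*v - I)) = 1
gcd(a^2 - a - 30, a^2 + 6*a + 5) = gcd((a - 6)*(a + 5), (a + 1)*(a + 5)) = a + 5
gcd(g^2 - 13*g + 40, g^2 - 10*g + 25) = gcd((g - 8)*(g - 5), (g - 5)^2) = g - 5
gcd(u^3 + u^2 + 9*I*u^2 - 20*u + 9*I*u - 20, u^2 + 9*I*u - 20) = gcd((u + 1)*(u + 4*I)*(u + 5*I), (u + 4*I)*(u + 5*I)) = u^2 + 9*I*u - 20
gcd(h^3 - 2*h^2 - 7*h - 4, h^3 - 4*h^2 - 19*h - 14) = h + 1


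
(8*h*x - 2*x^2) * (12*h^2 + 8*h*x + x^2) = 96*h^3*x + 40*h^2*x^2 - 8*h*x^3 - 2*x^4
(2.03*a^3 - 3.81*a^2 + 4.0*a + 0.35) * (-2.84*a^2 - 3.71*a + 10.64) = -5.7652*a^5 + 3.2891*a^4 + 24.3743*a^3 - 56.3724*a^2 + 41.2615*a + 3.724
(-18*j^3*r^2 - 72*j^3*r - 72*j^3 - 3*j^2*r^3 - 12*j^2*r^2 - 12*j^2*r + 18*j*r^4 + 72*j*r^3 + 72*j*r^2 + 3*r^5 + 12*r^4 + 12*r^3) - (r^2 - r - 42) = -18*j^3*r^2 - 72*j^3*r - 72*j^3 - 3*j^2*r^3 - 12*j^2*r^2 - 12*j^2*r + 18*j*r^4 + 72*j*r^3 + 72*j*r^2 + 3*r^5 + 12*r^4 + 12*r^3 - r^2 + r + 42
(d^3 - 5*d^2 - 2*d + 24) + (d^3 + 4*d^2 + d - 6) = 2*d^3 - d^2 - d + 18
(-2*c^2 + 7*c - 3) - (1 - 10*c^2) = 8*c^2 + 7*c - 4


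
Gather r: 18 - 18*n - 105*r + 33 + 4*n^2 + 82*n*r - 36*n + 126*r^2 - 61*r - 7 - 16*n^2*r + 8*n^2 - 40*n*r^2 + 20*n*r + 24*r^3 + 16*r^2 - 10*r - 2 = 12*n^2 - 54*n + 24*r^3 + r^2*(142 - 40*n) + r*(-16*n^2 + 102*n - 176) + 42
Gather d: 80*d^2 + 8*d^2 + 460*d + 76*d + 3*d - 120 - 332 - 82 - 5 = 88*d^2 + 539*d - 539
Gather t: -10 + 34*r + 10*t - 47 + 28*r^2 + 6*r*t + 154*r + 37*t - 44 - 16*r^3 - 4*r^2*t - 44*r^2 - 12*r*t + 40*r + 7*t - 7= -16*r^3 - 16*r^2 + 228*r + t*(-4*r^2 - 6*r + 54) - 108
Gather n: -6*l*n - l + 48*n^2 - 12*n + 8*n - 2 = -l + 48*n^2 + n*(-6*l - 4) - 2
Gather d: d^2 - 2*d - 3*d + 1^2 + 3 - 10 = d^2 - 5*d - 6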